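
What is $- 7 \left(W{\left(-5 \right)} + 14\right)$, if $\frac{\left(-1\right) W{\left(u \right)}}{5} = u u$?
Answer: $777$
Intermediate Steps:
$W{\left(u \right)} = - 5 u^{2}$ ($W{\left(u \right)} = - 5 u u = - 5 u^{2}$)
$- 7 \left(W{\left(-5 \right)} + 14\right) = - 7 \left(- 5 \left(-5\right)^{2} + 14\right) = - 7 \left(\left(-5\right) 25 + 14\right) = - 7 \left(-125 + 14\right) = \left(-7\right) \left(-111\right) = 777$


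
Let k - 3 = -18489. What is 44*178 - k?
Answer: 26318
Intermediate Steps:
k = -18486 (k = 3 - 18489 = -18486)
44*178 - k = 44*178 - 1*(-18486) = 7832 + 18486 = 26318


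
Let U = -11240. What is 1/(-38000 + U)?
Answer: -1/49240 ≈ -2.0309e-5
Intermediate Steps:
1/(-38000 + U) = 1/(-38000 - 11240) = 1/(-49240) = -1/49240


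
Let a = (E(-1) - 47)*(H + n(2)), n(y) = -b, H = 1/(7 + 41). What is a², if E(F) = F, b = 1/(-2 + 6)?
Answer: 121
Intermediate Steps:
b = ¼ (b = 1/4 = ¼ ≈ 0.25000)
H = 1/48 ≈ 0.020833
n(y) = -¼ (n(y) = -1*¼ = -¼)
a = 11 (a = (-1 - 47)*(1/48 - ¼) = -48*(-11/48) = 11)
a² = 11² = 121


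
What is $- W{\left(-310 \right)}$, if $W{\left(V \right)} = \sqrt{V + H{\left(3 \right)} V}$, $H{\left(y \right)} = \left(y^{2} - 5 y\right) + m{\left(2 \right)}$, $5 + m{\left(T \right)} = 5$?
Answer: $- 5 \sqrt{62} \approx -39.37$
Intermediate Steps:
$m{\left(T \right)} = 0$ ($m{\left(T \right)} = -5 + 5 = 0$)
$H{\left(y \right)} = y^{2} - 5 y$ ($H{\left(y \right)} = \left(y^{2} - 5 y\right) + 0 = y^{2} - 5 y$)
$W{\left(V \right)} = \sqrt{5} \sqrt{- V}$ ($W{\left(V \right)} = \sqrt{V + 3 \left(-5 + 3\right) V} = \sqrt{V + 3 \left(-2\right) V} = \sqrt{V - 6 V} = \sqrt{- 5 V} = \sqrt{5} \sqrt{- V}$)
$- W{\left(-310 \right)} = - \sqrt{5} \sqrt{\left(-1\right) \left(-310\right)} = - \sqrt{5} \sqrt{310} = - 5 \sqrt{62}$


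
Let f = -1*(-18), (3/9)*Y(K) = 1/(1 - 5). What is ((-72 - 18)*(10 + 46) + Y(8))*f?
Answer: -181467/2 ≈ -90734.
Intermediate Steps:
Y(K) = -¾ (Y(K) = 3/(1 - 5) = 3/(-4) = 3*(-¼) = -¾)
f = 18
((-72 - 18)*(10 + 46) + Y(8))*f = ((-72 - 18)*(10 + 46) - ¾)*18 = (-90*56 - ¾)*18 = (-5040 - ¾)*18 = -20163/4*18 = -181467/2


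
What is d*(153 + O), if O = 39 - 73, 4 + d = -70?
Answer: -8806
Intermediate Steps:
d = -74 (d = -4 - 70 = -74)
O = -34
d*(153 + O) = -74*(153 - 34) = -74*119 = -8806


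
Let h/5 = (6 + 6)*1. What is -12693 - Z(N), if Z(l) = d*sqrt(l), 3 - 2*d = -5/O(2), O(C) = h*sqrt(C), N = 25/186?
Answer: -12693 - 5*sqrt(186)*(72 + sqrt(2))/8928 ≈ -12694.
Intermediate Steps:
h = 60 (h = 5*((6 + 6)*1) = 5*(12*1) = 5*12 = 60)
N = 25/186 (N = 25*(1/186) = 25/186 ≈ 0.13441)
O(C) = 60*sqrt(C)
d = 3/2 + sqrt(2)/48 (d = 3/2 - (-5)/(2*(60*sqrt(2))) = 3/2 - (-5)*sqrt(2)/120/2 = 3/2 - (-1)*sqrt(2)/48 = 3/2 + sqrt(2)/48 ≈ 1.5295)
Z(l) = sqrt(l)*(3/2 + sqrt(2)/48) (Z(l) = (3/2 + sqrt(2)/48)*sqrt(l) = sqrt(l)*(3/2 + sqrt(2)/48))
-12693 - Z(N) = -12693 - sqrt(25/186)*(72 + sqrt(2))/48 = -12693 - 5*sqrt(186)/186*(72 + sqrt(2))/48 = -12693 - 5*sqrt(186)*(72 + sqrt(2))/8928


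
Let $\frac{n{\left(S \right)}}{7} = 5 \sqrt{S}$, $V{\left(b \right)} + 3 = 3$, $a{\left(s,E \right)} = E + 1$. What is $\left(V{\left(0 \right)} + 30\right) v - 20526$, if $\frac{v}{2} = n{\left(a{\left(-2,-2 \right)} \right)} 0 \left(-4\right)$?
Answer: $-20526$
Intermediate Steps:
$a{\left(s,E \right)} = 1 + E$
$V{\left(b \right)} = 0$ ($V{\left(b \right)} = -3 + 3 = 0$)
$n{\left(S \right)} = 35 \sqrt{S}$ ($n{\left(S \right)} = 7 \cdot 5 \sqrt{S} = 35 \sqrt{S}$)
$v = 0$ ($v = 2 \cdot 35 \sqrt{1 - 2} \cdot 0 \left(-4\right) = 2 \cdot 35 \sqrt{-1} \cdot 0 = 2 \cdot 35 i 0 = 2 \cdot 0 = 0$)
$\left(V{\left(0 \right)} + 30\right) v - 20526 = \left(0 + 30\right) 0 - 20526 = 30 \cdot 0 - 20526 = 0 - 20526 = -20526$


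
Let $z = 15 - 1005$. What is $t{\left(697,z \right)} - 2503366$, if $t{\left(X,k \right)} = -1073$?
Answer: $-2504439$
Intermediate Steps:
$z = -990$ ($z = 15 - 1005 = -990$)
$t{\left(697,z \right)} - 2503366 = -1073 - 2503366 = -2504439$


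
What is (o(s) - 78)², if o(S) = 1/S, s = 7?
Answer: 297025/49 ≈ 6061.7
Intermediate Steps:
(o(s) - 78)² = (1/7 - 78)² = (⅐ - 78)² = (-545/7)² = 297025/49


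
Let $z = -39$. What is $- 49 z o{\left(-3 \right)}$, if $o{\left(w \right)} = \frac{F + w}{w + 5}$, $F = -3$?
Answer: $-5733$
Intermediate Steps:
$o{\left(w \right)} = \frac{-3 + w}{5 + w}$ ($o{\left(w \right)} = \frac{-3 + w}{w + 5} = \frac{-3 + w}{5 + w}$)
$- 49 z o{\left(-3 \right)} = \left(-49\right) \left(-39\right) \frac{-3 - 3}{5 - 3} = 1911 \cdot \frac{1}{2} \left(-6\right) = 1911 \left(-3\right) = -5733$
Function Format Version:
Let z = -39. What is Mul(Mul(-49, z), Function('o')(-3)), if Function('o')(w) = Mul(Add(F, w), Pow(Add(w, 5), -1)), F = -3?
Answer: -5733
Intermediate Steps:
Function('o')(w) = Mul(Pow(Add(5, w), -1), Add(-3, w)) (Function('o')(w) = Mul(Add(-3, w), Pow(Add(w, 5), -1)) = Mul(Add(-3, w), Pow(Add(5, w), -1)) = Mul(Pow(Add(5, w), -1), Add(-3, w)))
Mul(Mul(-49, z), Function('o')(-3)) = Mul(Mul(-49, -39), Mul(Pow(Add(5, -3), -1), Add(-3, -3))) = Mul(1911, Mul(Pow(2, -1), -6)) = Mul(1911, Mul(Rational(1, 2), -6)) = Mul(1911, -3) = -5733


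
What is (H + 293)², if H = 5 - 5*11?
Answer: 59049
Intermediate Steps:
H = -50 (H = 5 - 55 = -50)
(H + 293)² = (-50 + 293)² = 243² = 59049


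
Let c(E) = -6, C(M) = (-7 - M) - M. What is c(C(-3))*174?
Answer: -1044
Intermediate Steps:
C(M) = -7 - 2*M
c(C(-3))*174 = -6*174 = -1044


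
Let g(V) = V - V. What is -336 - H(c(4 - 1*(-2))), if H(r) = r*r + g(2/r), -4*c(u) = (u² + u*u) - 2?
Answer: -2569/4 ≈ -642.25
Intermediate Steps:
g(V) = 0
c(u) = ½ - u²/2 (c(u) = -((u² + u*u) - 2)/4 = -((u² + u²) - 2)/4 = -(2*u² - 2)/4 = -(-2 + 2*u²)/4 = ½ - u²/2)
H(r) = r² (H(r) = r*r + 0 = r² + 0 = r²)
-336 - H(c(4 - 1*(-2))) = -336 - (½ - (4 - 1*(-2))²/2)² = -336 - (½ - (4 + 2)²/2)² = -336 - (½ - ½*6²)² = -336 - (½ - ½*36)² = -336 - (½ - 18)² = -336 - (-35/2)² = -336 - 1*1225/4 = -336 - 1225/4 = -2569/4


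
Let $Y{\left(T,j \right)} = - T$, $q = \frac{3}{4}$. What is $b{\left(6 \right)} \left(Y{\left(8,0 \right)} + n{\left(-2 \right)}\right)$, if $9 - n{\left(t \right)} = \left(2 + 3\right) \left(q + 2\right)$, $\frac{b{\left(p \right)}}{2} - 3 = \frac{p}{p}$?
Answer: $-102$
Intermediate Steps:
$q = \frac{3}{4}$ ($q = 3 \cdot \frac{1}{4} = \frac{3}{4} \approx 0.75$)
$b{\left(p \right)} = 8$ ($b{\left(p \right)} = 6 + 2 \frac{p}{p} = 6 + 2 \cdot 1 = 6 + 2 = 8$)
$n{\left(t \right)} = - \frac{19}{4}$ ($n{\left(t \right)} = 9 - \left(2 + 3\right) \left(\frac{3}{4} + 2\right) = 9 - 5 \cdot \frac{11}{4} = 9 - \frac{55}{4} = - \frac{19}{4}$)
$b{\left(6 \right)} \left(Y{\left(8,0 \right)} + n{\left(-2 \right)}\right) = 8 \left(\left(-1\right) 8 - \frac{19}{4}\right) = 8 \left(-8 - \frac{19}{4}\right) = 8 \left(- \frac{51}{4}\right) = -102$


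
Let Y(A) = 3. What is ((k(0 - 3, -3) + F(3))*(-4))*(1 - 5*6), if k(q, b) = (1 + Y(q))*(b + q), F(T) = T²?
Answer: -1740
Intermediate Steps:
k(q, b) = 4*b + 4*q (k(q, b) = (1 + 3)*(b + q) = 4*(b + q) = 4*b + 4*q)
((k(0 - 3, -3) + F(3))*(-4))*(1 - 5*6) = (((4*(-3) + 4*(0 - 3)) + 3²)*(-4))*(1 - 5*6) = (((-12 + 4*(-3)) + 9)*(-4))*(1 - 30) = (((-12 - 12) + 9)*(-4))*(-29) = ((-24 + 9)*(-4))*(-29) = -15*(-4)*(-29) = 60*(-29) = -1740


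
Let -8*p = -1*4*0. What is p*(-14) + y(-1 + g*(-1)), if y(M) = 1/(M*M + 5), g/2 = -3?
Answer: 1/30 ≈ 0.033333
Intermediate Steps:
g = -6 (g = 2*(-3) = -6)
p = 0 (p = -(-1*4)*0/8 = -(-1)*0/2 = -⅛*0 = 0)
y(M) = 1/(5 + M²) (y(M) = 1/(M² + 5) = 1/(5 + M²))
p*(-14) + y(-1 + g*(-1)) = 0*(-14) + 1/(5 + (-1 - 6*(-1))²) = 0 + 1/(5 + (-1 + 6)²) = 0 + 1/(5 + 5²) = 0 + 1/(5 + 25) = 0 + 1/30 = 1/30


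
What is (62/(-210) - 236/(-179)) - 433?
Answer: -8119004/18795 ≈ -431.98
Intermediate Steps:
(62/(-210) - 236/(-179)) - 433 = (62*(-1/210) - 236*(-1/179)) - 433 = (-31/105 + 236/179) - 433 = 19231/18795 - 433 = -8119004/18795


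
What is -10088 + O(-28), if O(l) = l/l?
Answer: -10087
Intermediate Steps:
O(l) = 1
-10088 + O(-28) = -10088 + 1 = -10087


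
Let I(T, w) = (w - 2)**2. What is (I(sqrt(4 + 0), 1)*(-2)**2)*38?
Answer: 152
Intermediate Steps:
I(T, w) = (-2 + w)**2
(I(sqrt(4 + 0), 1)*(-2)**2)*38 = ((-2 + 1)**2*(-2)**2)*38 = ((-1)**2*4)*38 = (1*4)*38 = 4*38 = 152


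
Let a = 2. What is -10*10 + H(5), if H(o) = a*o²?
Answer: -50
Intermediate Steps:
H(o) = 2*o²
-10*10 + H(5) = -10*10 + 2*5² = -100 + 2*25 = -100 + 50 = -50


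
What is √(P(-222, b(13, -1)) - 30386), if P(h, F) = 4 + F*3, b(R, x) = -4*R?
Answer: I*√30538 ≈ 174.75*I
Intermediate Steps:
P(h, F) = 4 + 3*F
√(P(-222, b(13, -1)) - 30386) = √((4 + 3*(-4*13)) - 30386) = √((4 + 3*(-52)) - 30386) = √((4 - 156) - 30386) = √(-152 - 30386) = √(-30538) = I*√30538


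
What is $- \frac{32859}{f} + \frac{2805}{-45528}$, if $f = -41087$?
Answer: $\frac{460251839}{623536312} \approx 0.73813$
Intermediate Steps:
$- \frac{32859}{f} + \frac{2805}{-45528} = - \frac{32859}{-41087} + \frac{2805}{-45528} = \left(-32859\right) \left(- \frac{1}{41087}\right) + 2805 \left(- \frac{1}{45528}\right) = \frac{32859}{41087} - \frac{935}{15176} = \frac{460251839}{623536312}$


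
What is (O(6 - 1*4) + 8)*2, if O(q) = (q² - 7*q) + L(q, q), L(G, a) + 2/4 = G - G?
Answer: -5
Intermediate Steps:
L(G, a) = -½ (L(G, a) = -½ + (G - G) = -½ + 0 = -½)
O(q) = -½ + q² - 7*q (O(q) = (q² - 7*q) - ½ = -½ + q² - 7*q)
(O(6 - 1*4) + 8)*2 = ((-½ + (6 - 1*4)² - 7*(6 - 1*4)) + 8)*2 = ((-½ + (6 - 4)² - 7*(6 - 4)) + 8)*2 = ((-½ + 2² - 7*2) + 8)*2 = ((-½ + 4 - 14) + 8)*2 = (-21/2 + 8)*2 = -5/2*2 = -5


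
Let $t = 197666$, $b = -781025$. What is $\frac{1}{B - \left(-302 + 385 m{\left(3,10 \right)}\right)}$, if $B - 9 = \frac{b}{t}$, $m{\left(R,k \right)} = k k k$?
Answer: $- \frac{28238}{10862959557} \approx -2.5995 \cdot 10^{-6}$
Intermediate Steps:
$m{\left(R,k \right)} = k^{3}$ ($m{\left(R,k \right)} = k^{2} k = k^{3}$)
$B = \frac{142567}{28238}$ ($B = 9 - \frac{781025}{197666} = 9 - \frac{111575}{28238} = \frac{142567}{28238} \approx 5.0488$)
$\frac{1}{B - \left(-302 + 385 m{\left(3,10 \right)}\right)} = \frac{1}{\frac{142567}{28238} + \left(302 - 385 \cdot 10^{3}\right)} = \frac{1}{\frac{142567}{28238} + \left(302 - 385000\right)} = \frac{1}{\frac{142567}{28238} - 384698} = \frac{1}{- \frac{10862959557}{28238}} = - \frac{28238}{10862959557}$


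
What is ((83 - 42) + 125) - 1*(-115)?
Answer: 281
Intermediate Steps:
((83 - 42) + 125) - 1*(-115) = (41 + 125) + 115 = 166 + 115 = 281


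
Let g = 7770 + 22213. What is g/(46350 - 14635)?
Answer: 29983/31715 ≈ 0.94539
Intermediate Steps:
g = 29983
g/(46350 - 14635) = 29983/(46350 - 14635) = 29983/31715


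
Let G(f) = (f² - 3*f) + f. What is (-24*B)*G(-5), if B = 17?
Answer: -14280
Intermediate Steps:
G(f) = f² - 2*f
(-24*B)*G(-5) = (-24*17)*(-5*(-2 - 5)) = -(-2040)*(-7) = -408*35 = -14280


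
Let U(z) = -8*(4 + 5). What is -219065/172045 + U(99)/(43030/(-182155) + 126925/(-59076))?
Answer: 5107091627223385/176601189660979 ≈ 28.919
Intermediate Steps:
U(z) = -72 (U(z) = -8*9 = -72)
-219065/172045 + U(99)/(43030/(-182155) + 126925/(-59076)) = -219065/172045 - 72/(43030/(-182155) + 126925/(-59076)) = -219065*1/172045 - 72/(43030*(-1/182155) + 126925*(-1/59076)) = -43813/34409 - 72/(-8606/36431 - 126925/59076) = -43813/34409 - 72/(-5132412731/2152197756) = -43813/34409 - 72*(-2152197756/5132412731) = -43813/34409 + 154958238432/5132412731 = 5107091627223385/176601189660979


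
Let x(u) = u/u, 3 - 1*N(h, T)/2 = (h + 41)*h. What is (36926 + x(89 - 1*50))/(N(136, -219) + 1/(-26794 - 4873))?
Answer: -1169367309/1524386047 ≈ -0.76711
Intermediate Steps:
N(h, T) = 6 - 2*h*(41 + h) (N(h, T) = 6 - 2*(h + 41)*h = 6 - 2*(41 + h)*h = 6 - 2*h*(41 + h))
x(u) = 1
(36926 + x(89 - 1*50))/(N(136, -219) + 1/(-26794 - 4873)) = (36926 + 1)/((6 - 82*136 - 2*136²) + 1/(-26794 - 4873)) = 36927/((6 - 11152 - 2*18496) + 1/(-31667)) = 36927/((6 - 11152 - 36992) - 1/31667) = 36927/(-48138 - 1/31667) = 36927/(-1524386047/31667) = 36927*(-31667/1524386047) = -1169367309/1524386047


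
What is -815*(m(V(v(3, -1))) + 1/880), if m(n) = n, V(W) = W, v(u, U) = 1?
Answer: -143603/176 ≈ -815.93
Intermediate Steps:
-815*(m(V(v(3, -1))) + 1/880) = -815*(1 + 1/880) = -815*881/880 = -143603/176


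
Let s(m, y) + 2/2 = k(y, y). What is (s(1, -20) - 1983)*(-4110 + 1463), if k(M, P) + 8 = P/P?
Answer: 5270177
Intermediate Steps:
k(M, P) = -7 (k(M, P) = -8 + P/P = -8 + 1 = -7)
s(m, y) = -8 (s(m, y) = -1 - 7 = -8)
(s(1, -20) - 1983)*(-4110 + 1463) = (-8 - 1983)*(-4110 + 1463) = -1991*(-2647) = 5270177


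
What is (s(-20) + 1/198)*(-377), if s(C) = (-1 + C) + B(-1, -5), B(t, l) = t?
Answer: 1641835/198 ≈ 8292.1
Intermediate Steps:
s(C) = -2 + C (s(C) = (-1 + C) - 1 = -2 + C)
(s(-20) + 1/198)*(-377) = ((-2 - 20) + 1/198)*(-377) = (-22 + 1/198)*(-377) = -4355/198*(-377) = 1641835/198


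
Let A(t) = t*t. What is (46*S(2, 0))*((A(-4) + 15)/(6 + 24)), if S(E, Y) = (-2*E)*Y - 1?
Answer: -713/15 ≈ -47.533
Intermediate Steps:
S(E, Y) = -1 - 2*E*Y (S(E, Y) = -2*E*Y - 1 = -1 - 2*E*Y)
A(t) = t²
(46*S(2, 0))*((A(-4) + 15)/(6 + 24)) = (46*(-1 - 2*2*0))*(((-4)² + 15)/(6 + 24)) = (46*(-1 + 0))*((16 + 15)/30) = (46*(-1))*(31*(1/30)) = -46*31/30 = -713/15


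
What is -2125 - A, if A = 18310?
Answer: -20435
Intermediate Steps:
-2125 - A = -2125 - 1*18310 = -2125 - 18310 = -20435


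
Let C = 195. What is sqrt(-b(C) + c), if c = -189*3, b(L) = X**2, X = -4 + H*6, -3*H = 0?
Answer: I*sqrt(583) ≈ 24.145*I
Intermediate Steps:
H = 0 (H = -1/3*0 = 0)
X = -4 (X = -4 + 0*6 = -4 + 0 = -4)
b(L) = 16 (b(L) = (-4)**2 = 16)
c = -567
sqrt(-b(C) + c) = sqrt(-1*16 - 567) = sqrt(-16 - 567) = sqrt(-583) = I*sqrt(583)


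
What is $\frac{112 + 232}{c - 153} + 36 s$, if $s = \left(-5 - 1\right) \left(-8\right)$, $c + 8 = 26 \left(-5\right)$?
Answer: $\frac{502504}{291} \approx 1726.8$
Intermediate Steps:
$c = -138$ ($c = -8 + 26 \left(-5\right) = -8 - 130 = -138$)
$s = 48$ ($s = \left(-6\right) \left(-8\right) = 48$)
$\frac{112 + 232}{c - 153} + 36 s = \frac{112 + 232}{-138 - 153} + 36 \cdot 48 = \frac{344}{-291} + 1728 = 344 \left(- \frac{1}{291}\right) + 1728 = - \frac{344}{291} + 1728 = \frac{502504}{291}$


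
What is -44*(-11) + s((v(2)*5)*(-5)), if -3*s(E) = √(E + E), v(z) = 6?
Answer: 484 - 10*I*√3/3 ≈ 484.0 - 5.7735*I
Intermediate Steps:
s(E) = -√2*√E/3 (s(E) = -√(E + E)/3 = -√2*√E/3)
-44*(-11) + s((v(2)*5)*(-5)) = -44*(-11) - √2*√((6*5)*(-5))/3 = 484 - √2*√(30*(-5))/3 = 484 - √2*√(-150)/3 = 484 - √2*5*I*√6/3 = 484 - 10*I*√3/3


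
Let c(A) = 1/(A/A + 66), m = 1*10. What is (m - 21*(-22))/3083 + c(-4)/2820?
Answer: 89182763/582502020 ≈ 0.15310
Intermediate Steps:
m = 10
c(A) = 1/67 (c(A) = 1/(1 + 66) = 1/67)
(m - 21*(-22))/3083 + c(-4)/2820 = (10 - 21*(-22))/3083 + (1/67)/2820 = (10 + 462)*(1/3083) + (1/67)*(1/2820) = 472*(1/3083) + 1/188940 = 472/3083 + 1/188940 = 89182763/582502020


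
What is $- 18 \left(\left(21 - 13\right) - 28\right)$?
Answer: $360$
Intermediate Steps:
$- 18 \left(\left(21 - 13\right) - 28\right) = - 18 \left(8 - 28\right) = \left(-18\right) \left(-20\right) = 360$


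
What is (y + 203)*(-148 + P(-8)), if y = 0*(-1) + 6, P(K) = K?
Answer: -32604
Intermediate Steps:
y = 6 (y = 0 + 6 = 6)
(y + 203)*(-148 + P(-8)) = (6 + 203)*(-148 - 8) = 209*(-156) = -32604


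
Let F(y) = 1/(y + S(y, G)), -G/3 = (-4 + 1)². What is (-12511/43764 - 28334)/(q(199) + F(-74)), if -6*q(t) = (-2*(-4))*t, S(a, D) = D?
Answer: 125242190387/1172860612 ≈ 106.78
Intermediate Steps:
G = -27 (G = -3*(-4 + 1)² = -3*(-3)² = -3*9 = -27)
F(y) = 1/(-27 + y) (F(y) = 1/(y - 27) = 1/(-27 + y))
q(t) = -4*t/3 (q(t) = -(-2*(-4))*t/6 = -4*t/3)
(-12511/43764 - 28334)/(q(199) + F(-74)) = (-12511/43764 - 28334)/(-4/3*199 + 1/(-27 - 74)) = (-12511*1/43764 - 28334)/(-796/3 + 1/(-101)) = (-12511/43764 - 28334)/(-796/3 - 1/101) = -1240021687/(43764*(-80399/303)) = -1240021687/43764*(-303/80399) = 125242190387/1172860612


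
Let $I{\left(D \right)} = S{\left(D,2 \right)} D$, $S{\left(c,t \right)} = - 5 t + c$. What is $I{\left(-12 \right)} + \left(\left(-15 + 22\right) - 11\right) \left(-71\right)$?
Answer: $548$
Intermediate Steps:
$S{\left(c,t \right)} = c - 5 t$
$I{\left(D \right)} = D \left(-10 + D\right)$ ($I{\left(D \right)} = \left(D - 10\right) D = \left(-10 + D\right) D = D \left(-10 + D\right)$)
$I{\left(-12 \right)} + \left(\left(-15 + 22\right) - 11\right) \left(-71\right) = - 12 \left(-10 - 12\right) + \left(\left(-15 + 22\right) - 11\right) \left(-71\right) = \left(-12\right) \left(-22\right) + \left(7 - 11\right) \left(-71\right) = 264 - -284 = 264 + 284 = 548$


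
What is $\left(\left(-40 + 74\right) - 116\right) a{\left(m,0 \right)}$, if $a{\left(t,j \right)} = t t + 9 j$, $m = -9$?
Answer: $-6642$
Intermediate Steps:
$a{\left(t,j \right)} = t^{2} + 9 j$
$\left(\left(-40 + 74\right) - 116\right) a{\left(m,0 \right)} = \left(\left(-40 + 74\right) - 116\right) \left(\left(-9\right)^{2} + 9 \cdot 0\right) = \left(34 - 116\right) \left(81 + 0\right) = \left(-82\right) 81 = -6642$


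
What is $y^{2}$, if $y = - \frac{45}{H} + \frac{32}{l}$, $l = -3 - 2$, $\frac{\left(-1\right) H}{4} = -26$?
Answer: $\frac{12623809}{270400} \approx 46.686$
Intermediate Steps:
$H = 104$ ($H = \left(-4\right) \left(-26\right) = 104$)
$l = -5$ ($l = -3 - 2 = -5$)
$y = - \frac{3553}{520}$ ($y = - \frac{45}{104} + \frac{32}{-5} = \left(-45\right) \frac{1}{104} + 32 \left(- \frac{1}{5}\right) = - \frac{45}{104} - \frac{32}{5} = - \frac{3553}{520} \approx -6.8327$)
$y^{2} = \left(- \frac{3553}{520}\right)^{2} = \frac{12623809}{270400}$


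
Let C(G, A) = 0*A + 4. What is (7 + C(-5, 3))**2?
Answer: 121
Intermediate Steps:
C(G, A) = 4 (C(G, A) = 0 + 4 = 4)
(7 + C(-5, 3))**2 = (7 + 4)**2 = 11**2 = 121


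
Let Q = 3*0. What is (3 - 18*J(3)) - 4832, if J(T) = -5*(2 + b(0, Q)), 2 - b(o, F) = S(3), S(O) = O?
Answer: -4739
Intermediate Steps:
Q = 0
b(o, F) = -1 (b(o, F) = 2 - 1*3 = 2 - 3 = -1)
J(T) = -5 (J(T) = -5*(2 - 1) = -5*1 = -5)
(3 - 18*J(3)) - 4832 = (3 - 18*(-5)) - 4832 = (3 + 90) - 4832 = 93 - 4832 = -4739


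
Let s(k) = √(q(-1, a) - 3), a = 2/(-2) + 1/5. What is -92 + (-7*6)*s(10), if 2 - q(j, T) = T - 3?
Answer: -92 - 42*√70/5 ≈ -162.28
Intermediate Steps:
a = -⅘ (a = 2*(-½) + 1*(⅕) = -1 + ⅕ = -⅘ ≈ -0.80000)
q(j, T) = 5 - T (q(j, T) = 2 - (T - 3) = 2 - (-3 + T) = 2 + (3 - T) = 5 - T)
s(k) = √70/5 (s(k) = √((5 - 1*(-⅘)) - 3) = √((5 + ⅘) - 3) = √(29/5 - 3) = √(14/5) = √70/5)
-92 + (-7*6)*s(10) = -92 + (-7*6)*(√70/5) = -92 - 42*√70/5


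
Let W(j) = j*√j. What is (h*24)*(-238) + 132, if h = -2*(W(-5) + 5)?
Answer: 57252 - 57120*I*√5 ≈ 57252.0 - 1.2772e+5*I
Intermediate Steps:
W(j) = j^(3/2)
h = -10 + 10*I*√5 (h = -2*((-5)^(3/2) + 5) = -2*(-5*I*√5 + 5) = -2*(5 - 5*I*√5) = -10 + 10*I*√5 ≈ -10.0 + 22.361*I)
(h*24)*(-238) + 132 = ((-10 + 10*I*√5)*24)*(-238) + 132 = (-240 + 240*I*√5)*(-238) + 132 = (57120 - 57120*I*√5) + 132 = 57252 - 57120*I*√5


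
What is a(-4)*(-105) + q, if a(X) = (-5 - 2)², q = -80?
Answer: -5225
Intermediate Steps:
a(X) = 49 (a(X) = (-7)² = 49)
a(-4)*(-105) + q = 49*(-105) - 80 = -5145 - 80 = -5225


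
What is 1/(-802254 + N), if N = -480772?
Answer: -1/1283026 ≈ -7.7941e-7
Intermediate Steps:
1/(-802254 + N) = 1/(-802254 - 480772) = 1/(-1283026) = -1/1283026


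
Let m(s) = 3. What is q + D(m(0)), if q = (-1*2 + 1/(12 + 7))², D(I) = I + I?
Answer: 3535/361 ≈ 9.7922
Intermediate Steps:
D(I) = 2*I
q = 1369/361 (q = (-2 + 1/19)² = (-37/19)² = 1369/361 ≈ 3.7922)
q + D(m(0)) = 1369/361 + 2*3 = 1369/361 + 6 = 3535/361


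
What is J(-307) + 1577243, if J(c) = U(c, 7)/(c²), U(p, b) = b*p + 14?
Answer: 148653573372/94249 ≈ 1.5772e+6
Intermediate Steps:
U(p, b) = 14 + b*p
J(c) = (14 + 7*c)/c² (J(c) = (14 + 7*c)/(c²) = (14 + 7*c)/c²)
J(-307) + 1577243 = 7*(2 - 307)/(-307)² + 1577243 = 7*(1/94249)*(-305) + 1577243 = -2135/94249 + 1577243 = 148653573372/94249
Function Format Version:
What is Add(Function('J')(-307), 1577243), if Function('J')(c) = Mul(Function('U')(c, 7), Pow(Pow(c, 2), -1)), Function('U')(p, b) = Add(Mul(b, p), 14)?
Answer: Rational(148653573372, 94249) ≈ 1.5772e+6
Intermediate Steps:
Function('U')(p, b) = Add(14, Mul(b, p))
Function('J')(c) = Mul(Pow(c, -2), Add(14, Mul(7, c))) (Function('J')(c) = Mul(Add(14, Mul(7, c)), Pow(Pow(c, 2), -1)) = Mul(Add(14, Mul(7, c)), Pow(c, -2)) = Mul(Pow(c, -2), Add(14, Mul(7, c))))
Add(Function('J')(-307), 1577243) = Add(Mul(7, Pow(-307, -2), Add(2, -307)), 1577243) = Add(Mul(7, Rational(1, 94249), -305), 1577243) = Add(Rational(-2135, 94249), 1577243) = Rational(148653573372, 94249)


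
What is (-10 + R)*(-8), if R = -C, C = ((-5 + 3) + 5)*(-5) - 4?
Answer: -72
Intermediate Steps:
C = -19 (C = (-2 + 5)*(-5) - 4 = 3*(-5) - 4 = -15 - 4 = -19)
R = 19 (R = -1*(-19) = 19)
(-10 + R)*(-8) = (-10 + 19)*(-8) = 9*(-8) = -72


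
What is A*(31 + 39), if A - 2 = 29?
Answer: 2170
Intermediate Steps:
A = 31 (A = 2 + 29 = 31)
A*(31 + 39) = 31*(31 + 39) = 31*70 = 2170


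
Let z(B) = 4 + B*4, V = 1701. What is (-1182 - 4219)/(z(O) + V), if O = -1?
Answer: -5401/1701 ≈ -3.1752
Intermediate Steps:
z(B) = 4 + 4*B
(-1182 - 4219)/(z(O) + V) = (-1182 - 4219)/((4 + 4*(-1)) + 1701) = -5401/((4 - 4) + 1701) = -5401/(0 + 1701) = -5401/1701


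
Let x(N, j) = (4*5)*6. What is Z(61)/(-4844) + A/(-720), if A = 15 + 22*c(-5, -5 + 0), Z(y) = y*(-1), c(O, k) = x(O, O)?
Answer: -71205/19376 ≈ -3.6749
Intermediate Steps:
x(N, j) = 120 (x(N, j) = 20*6 = 120)
c(O, k) = 120
Z(y) = -y
A = 2655 (A = 15 + 22*120 = 15 + 2640 = 2655)
Z(61)/(-4844) + A/(-720) = -1*61/(-4844) + 2655/(-720) = -61*(-1/4844) + 2655*(-1/720) = 61/4844 - 59/16 = -71205/19376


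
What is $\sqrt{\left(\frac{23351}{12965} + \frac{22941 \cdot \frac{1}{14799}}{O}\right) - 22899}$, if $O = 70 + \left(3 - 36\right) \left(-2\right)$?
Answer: $\frac{i \sqrt{433079113835828558962010}}{4349031460} \approx 151.32 i$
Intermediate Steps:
$O = 136$ ($O = 70 + \left(3 - 36\right) \left(-2\right) = 70 - -66 = 70 + 66 = 136$)
$\sqrt{\left(\frac{23351}{12965} + \frac{22941 \cdot \frac{1}{14799}}{O}\right) - 22899} = \sqrt{\left(\frac{23351}{12965} + \frac{22941 \cdot \frac{1}{14799}}{136}\right) - 22899} = \sqrt{\left(23351 \cdot \frac{1}{12965} + 22941 \cdot \frac{1}{14799} \cdot \frac{1}{136}\right) - 22899} = \sqrt{\left(\frac{23351}{12965} + \frac{7647}{4933} \cdot \frac{1}{136}\right) - 22899} = \sqrt{\left(\frac{23351}{12965} + \frac{7647}{670888}\right) - 22899} = \sqrt{\frac{15765049043}{8698062920} - 22899} = \sqrt{- \frac{199161177756037}{8698062920}} = \frac{i \sqrt{433079113835828558962010}}{4349031460}$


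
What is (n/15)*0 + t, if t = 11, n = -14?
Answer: 11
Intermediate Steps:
(n/15)*0 + t = -14/15*0 + 11 = 0 + 11 = 11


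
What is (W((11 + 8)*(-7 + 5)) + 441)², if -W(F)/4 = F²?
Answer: 28462225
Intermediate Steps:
W(F) = -4*F²
(W((11 + 8)*(-7 + 5)) + 441)² = (-4*(-7 + 5)²*(11 + 8)² + 441)² = (-4*(19*(-2))² + 441)² = (-4*(-38)² + 441)² = (-4*1444 + 441)² = (-5776 + 441)² = (-5335)² = 28462225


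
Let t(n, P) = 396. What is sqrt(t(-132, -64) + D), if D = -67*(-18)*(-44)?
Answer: 6*I*sqrt(1463) ≈ 229.5*I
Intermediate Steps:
D = -53064 (D = 1206*(-44) = -53064)
sqrt(t(-132, -64) + D) = sqrt(396 - 53064) = sqrt(-52668) = 6*I*sqrt(1463)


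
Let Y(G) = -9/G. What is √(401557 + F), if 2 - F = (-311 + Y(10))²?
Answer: √30427739/10 ≈ 551.61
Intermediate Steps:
F = -9727961/100 (F = 2 - (-311 - 9/10)² = 2 - (-3119/10)² = 2 - 1*9728161/100 = 2 - 9728161/100 = -9727961/100 ≈ -97280.)
√(401557 + F) = √(401557 - 9727961/100) = √(30427739/100) = √30427739/10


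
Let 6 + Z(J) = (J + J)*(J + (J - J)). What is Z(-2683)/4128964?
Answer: 3599243/1032241 ≈ 3.4868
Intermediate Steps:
Z(J) = -6 + 2*J² (Z(J) = -6 + (J + J)*(J + (J - J)) = -6 + (2*J)*(J + 0) = -6 + (2*J)*J = -6 + 2*J²)
Z(-2683)/4128964 = (-6 + 2*(-2683)²)/4128964 = (-6 + 2*7198489)*(1/4128964) = (-6 + 14396978)*(1/4128964) = 14396972*(1/4128964) = 3599243/1032241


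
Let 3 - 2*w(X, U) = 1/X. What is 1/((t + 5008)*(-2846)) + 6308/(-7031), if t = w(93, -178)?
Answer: -8363796891427/9322424119558 ≈ -0.89717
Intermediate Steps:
w(X, U) = 3/2 - 1/(2*X)
t = 139/93 (t = (½)*(-1 + 3*93)/93 = (½)*(1/93)*(-1 + 279) = (½)*(1/93)*278 = 139/93 ≈ 1.4946)
1/((t + 5008)*(-2846)) + 6308/(-7031) = 1/((139/93 + 5008)*(-2846)) + 6308/(-7031) = -1/2846/(465883/93) + 6308*(-1/7031) = (93/465883)*(-1/2846) - 6308/7031 = -93/1325903018 - 6308/7031 = -8363796891427/9322424119558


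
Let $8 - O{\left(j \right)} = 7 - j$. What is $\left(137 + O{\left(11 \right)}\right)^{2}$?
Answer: $22201$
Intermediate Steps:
$O{\left(j \right)} = 1 + j$ ($O{\left(j \right)} = 8 - \left(7 - j\right) = 8 + \left(-7 + j\right) = 1 + j$)
$\left(137 + O{\left(11 \right)}\right)^{2} = \left(137 + \left(1 + 11\right)\right)^{2} = \left(137 + 12\right)^{2} = 149^{2} = 22201$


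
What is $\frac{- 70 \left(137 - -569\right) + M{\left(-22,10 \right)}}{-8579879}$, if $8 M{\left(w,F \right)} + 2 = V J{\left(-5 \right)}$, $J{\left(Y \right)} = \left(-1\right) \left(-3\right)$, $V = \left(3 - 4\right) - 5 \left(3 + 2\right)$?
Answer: $\frac{49430}{8579879} \approx 0.0057612$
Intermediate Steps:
$V = -26$ ($V = -1 - 25 = -26$)
$J{\left(Y \right)} = 3$
$M{\left(w,F \right)} = -10$ ($M{\left(w,F \right)} = - \frac{1}{4} + \frac{\left(-26\right) 3}{8} = - \frac{1}{4} + \frac{1}{8} \left(-78\right) = - \frac{1}{4} - \frac{39}{4} = -10$)
$\frac{- 70 \left(137 - -569\right) + M{\left(-22,10 \right)}}{-8579879} = \frac{- 70 \left(137 - -569\right) - 10}{-8579879} = \left(- 70 \left(137 + 569\right) - 10\right) \left(- \frac{1}{8579879}\right) = \left(\left(-70\right) 706 - 10\right) \left(- \frac{1}{8579879}\right) = \left(-49420 - 10\right) \left(- \frac{1}{8579879}\right) = \left(-49430\right) \left(- \frac{1}{8579879}\right) = \frac{49430}{8579879}$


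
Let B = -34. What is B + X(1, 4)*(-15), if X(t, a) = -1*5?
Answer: 41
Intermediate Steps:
X(t, a) = -5
B + X(1, 4)*(-15) = -34 - 5*(-15) = -34 + 75 = 41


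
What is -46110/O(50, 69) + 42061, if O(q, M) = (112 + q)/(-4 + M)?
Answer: 636122/27 ≈ 23560.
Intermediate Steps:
O(q, M) = (112 + q)/(-4 + M)
-46110/O(50, 69) + 42061 = -46110*(-4 + 69)/(112 + 50) + 42061 = -46110/(162/65) + 42061 = -46110/((1/65)*162) + 42061 = -46110/162/65 + 42061 = -46110*65/162 + 42061 = -499525/27 + 42061 = 636122/27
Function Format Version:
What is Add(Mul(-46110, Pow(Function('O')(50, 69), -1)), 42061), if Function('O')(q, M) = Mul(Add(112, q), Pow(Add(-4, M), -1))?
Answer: Rational(636122, 27) ≈ 23560.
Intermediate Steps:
Function('O')(q, M) = Mul(Pow(Add(-4, M), -1), Add(112, q))
Add(Mul(-46110, Pow(Function('O')(50, 69), -1)), 42061) = Add(Mul(-46110, Pow(Mul(Pow(Add(-4, 69), -1), Add(112, 50)), -1)), 42061) = Add(Mul(-46110, Pow(Mul(Pow(65, -1), 162), -1)), 42061) = Add(Mul(-46110, Pow(Mul(Rational(1, 65), 162), -1)), 42061) = Add(Mul(-46110, Pow(Rational(162, 65), -1)), 42061) = Add(Mul(-46110, Rational(65, 162)), 42061) = Add(Rational(-499525, 27), 42061) = Rational(636122, 27)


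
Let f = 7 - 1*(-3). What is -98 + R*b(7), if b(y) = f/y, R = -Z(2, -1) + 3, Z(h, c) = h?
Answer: -676/7 ≈ -96.571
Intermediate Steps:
f = 10 (f = 7 + 3 = 10)
R = 1 (R = -1*2 + 3 = -2 + 3 = 1)
b(y) = 10/y
-98 + R*b(7) = -98 + 1*(10/7) = -98 + 10/7 = -676/7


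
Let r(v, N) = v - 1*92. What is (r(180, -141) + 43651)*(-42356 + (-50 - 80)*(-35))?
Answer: -1653596634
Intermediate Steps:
r(v, N) = -92 + v (r(v, N) = v - 92 = -92 + v)
(r(180, -141) + 43651)*(-42356 + (-50 - 80)*(-35)) = ((-92 + 180) + 43651)*(-42356 + (-50 - 80)*(-35)) = (88 + 43651)*(-42356 - 130*(-35)) = 43739*(-42356 + 4550) = 43739*(-37806) = -1653596634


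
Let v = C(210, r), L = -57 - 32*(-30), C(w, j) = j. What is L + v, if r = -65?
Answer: 838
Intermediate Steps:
L = 903 (L = -57 + 960 = 903)
v = -65
L + v = 903 - 65 = 838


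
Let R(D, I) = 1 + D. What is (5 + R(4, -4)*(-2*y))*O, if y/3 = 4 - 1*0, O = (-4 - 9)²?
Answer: -19435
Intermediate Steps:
O = 169 (O = (-13)² = 169)
y = 12 (y = 3*(4 - 1*0) = 3*(4 + 0) = 3*4 = 12)
(5 + R(4, -4)*(-2*y))*O = (5 + (1 + 4)*(-2*12))*169 = (5 + 5*(-24))*169 = (5 - 120)*169 = -115*169 = -19435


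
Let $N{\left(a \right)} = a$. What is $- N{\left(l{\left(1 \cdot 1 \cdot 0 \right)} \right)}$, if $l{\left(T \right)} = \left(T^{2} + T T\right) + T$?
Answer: $0$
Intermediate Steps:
$l{\left(T \right)} = T + 2 T^{2}$ ($l{\left(T \right)} = \left(T^{2} + T^{2}\right) + T = 2 T^{2} + T = T + 2 T^{2}$)
$- N{\left(l{\left(1 \cdot 1 \cdot 0 \right)} \right)} = - 1 \cdot 1 \cdot 0 \left(1 + 2 \cdot 1 \cdot 1 \cdot 0\right) = - 1 \cdot 0 \left(1 + 2 \cdot 1 \cdot 0\right) = - 0 \left(1 + 2 \cdot 0\right) = - 0 \left(1 + 0\right) = - 0 \cdot 1 = \left(-1\right) 0 = 0$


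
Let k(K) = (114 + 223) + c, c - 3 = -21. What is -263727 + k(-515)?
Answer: -263408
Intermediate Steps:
c = -18 (c = 3 - 21 = -18)
k(K) = 319 (k(K) = (114 + 223) - 18 = 337 - 18 = 319)
-263727 + k(-515) = -263727 + 319 = -263408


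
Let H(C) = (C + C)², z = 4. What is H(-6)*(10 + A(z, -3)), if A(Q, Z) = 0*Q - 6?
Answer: 576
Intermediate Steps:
A(Q, Z) = -6 (A(Q, Z) = 0 - 6 = -6)
H(C) = 4*C² (H(C) = (2*C)² = 4*C²)
H(-6)*(10 + A(z, -3)) = (4*(-6)²)*(10 - 6) = (4*36)*4 = 144*4 = 576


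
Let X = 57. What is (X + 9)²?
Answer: 4356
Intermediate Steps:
(X + 9)² = (57 + 9)² = 66² = 4356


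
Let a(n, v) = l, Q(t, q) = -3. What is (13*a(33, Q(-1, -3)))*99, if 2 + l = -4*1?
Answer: -7722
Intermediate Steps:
l = -6 (l = -2 - 4*1 = -2 - 4 = -6)
a(n, v) = -6
(13*a(33, Q(-1, -3)))*99 = (13*(-6))*99 = -78*99 = -7722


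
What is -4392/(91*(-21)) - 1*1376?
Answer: -875048/637 ≈ -1373.7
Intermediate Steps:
-4392/(91*(-21)) - 1*1376 = -4392/(-1911) - 1376 = -4392*(-1/1911) - 1376 = 1464/637 - 1376 = -875048/637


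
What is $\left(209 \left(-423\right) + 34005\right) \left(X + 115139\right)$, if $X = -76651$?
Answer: $-2093824176$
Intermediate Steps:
$\left(209 \left(-423\right) + 34005\right) \left(X + 115139\right) = \left(209 \left(-423\right) + 34005\right) \left(-76651 + 115139\right) = \left(-88407 + 34005\right) 38488 = \left(-54402\right) 38488 = -2093824176$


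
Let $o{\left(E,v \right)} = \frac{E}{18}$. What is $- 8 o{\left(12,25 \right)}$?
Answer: $- \frac{16}{3} \approx -5.3333$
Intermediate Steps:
$o{\left(E,v \right)} = \frac{E}{18}$ ($o{\left(E,v \right)} = E \frac{1}{18} = \frac{E}{18}$)
$- 8 o{\left(12,25 \right)} = - 8 \cdot \frac{1}{18} \cdot 12 = \left(-8\right) \frac{2}{3} = - \frac{16}{3}$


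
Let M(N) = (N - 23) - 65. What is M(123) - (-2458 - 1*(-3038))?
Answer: -545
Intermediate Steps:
M(N) = -88 + N (M(N) = (-23 + N) - 65 = -88 + N)
M(123) - (-2458 - 1*(-3038)) = (-88 + 123) - (-2458 - 1*(-3038)) = 35 - (-2458 + 3038) = 35 - 1*580 = 35 - 580 = -545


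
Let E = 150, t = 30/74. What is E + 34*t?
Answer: 6060/37 ≈ 163.78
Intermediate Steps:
t = 15/37 (t = 30*(1/74) = 15/37 ≈ 0.40541)
E + 34*t = 150 + 34*(15/37) = 150 + 510/37 = 6060/37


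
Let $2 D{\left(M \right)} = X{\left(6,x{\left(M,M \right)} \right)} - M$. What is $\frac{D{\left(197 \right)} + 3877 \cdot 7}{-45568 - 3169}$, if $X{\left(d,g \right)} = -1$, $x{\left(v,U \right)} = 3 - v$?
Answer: $- \frac{2080}{3749} \approx -0.55481$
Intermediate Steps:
$D{\left(M \right)} = - \frac{1}{2} - \frac{M}{2}$ ($D{\left(M \right)} = \frac{-1 - M}{2} = - \frac{1}{2} - \frac{M}{2}$)
$\frac{D{\left(197 \right)} + 3877 \cdot 7}{-45568 - 3169} = \frac{\left(- \frac{1}{2} - \frac{197}{2}\right) + 3877 \cdot 7}{-45568 - 3169} = \frac{\left(- \frac{1}{2} - \frac{197}{2}\right) + 27139}{-48737} = \left(-99 + 27139\right) \left(- \frac{1}{48737}\right) = 27040 \left(- \frac{1}{48737}\right) = - \frac{2080}{3749}$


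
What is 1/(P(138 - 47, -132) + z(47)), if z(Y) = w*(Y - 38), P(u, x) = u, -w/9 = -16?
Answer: 1/1387 ≈ 0.00072098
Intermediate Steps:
w = 144 (w = -9*(-16) = 144)
z(Y) = -5472 + 144*Y (z(Y) = 144*(Y - 38) = 144*(-38 + Y) = -5472 + 144*Y)
1/(P(138 - 47, -132) + z(47)) = 1/((138 - 47) + (-5472 + 144*47)) = 1/(91 + (-5472 + 6768)) = 1/(91 + 1296) = 1/1387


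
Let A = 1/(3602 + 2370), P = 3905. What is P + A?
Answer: 23320661/5972 ≈ 3905.0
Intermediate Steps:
A = 1/5972 ≈ 0.00016745
P + A = 3905 + 1/5972 = 23320661/5972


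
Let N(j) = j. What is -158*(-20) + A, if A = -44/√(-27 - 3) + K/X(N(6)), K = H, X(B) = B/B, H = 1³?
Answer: 3161 + 22*I*√30/15 ≈ 3161.0 + 8.0333*I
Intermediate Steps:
H = 1
X(B) = 1
K = 1
A = 1 + 22*I*√30/15 (A = -44/√(-27 - 3) + 1/1 = -44*(-I*√30/30) + 1*1 = -44*(-I*√30/30) + 1 = -(-22)*I*√30/15 + 1 = 22*I*√30/15 + 1 = 1 + 22*I*√30/15 ≈ 1.0 + 8.0333*I)
-158*(-20) + A = -158*(-20) + (1 + 22*I*√30/15) = 3160 + (1 + 22*I*√30/15) = 3161 + 22*I*√30/15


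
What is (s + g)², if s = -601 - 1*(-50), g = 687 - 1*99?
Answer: 1369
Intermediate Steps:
g = 588 (g = 687 - 99 = 588)
s = -551 (s = -601 + 50 = -551)
(s + g)² = (-551 + 588)² = 37² = 1369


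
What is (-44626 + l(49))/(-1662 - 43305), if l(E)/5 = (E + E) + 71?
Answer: 43781/44967 ≈ 0.97363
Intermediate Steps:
l(E) = 355 + 10*E (l(E) = 5*((E + E) + 71) = 5*(2*E + 71) = 5*(71 + 2*E) = 355 + 10*E)
(-44626 + l(49))/(-1662 - 43305) = (-44626 + (355 + 10*49))/(-1662 - 43305) = (-44626 + (355 + 490))/(-44967) = (-44626 + 845)*(-1/44967) = -43781*(-1/44967) = 43781/44967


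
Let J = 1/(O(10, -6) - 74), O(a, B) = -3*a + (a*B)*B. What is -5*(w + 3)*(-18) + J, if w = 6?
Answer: 207361/256 ≈ 810.00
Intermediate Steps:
O(a, B) = -3*a + a*B² (O(a, B) = -3*a + (B*a)*B = -3*a + a*B²)
J = 1/256 (J = 1/(10*(-3 + (-6)²) - 74) = 1/(10*(-3 + 36) - 74) = 1/(10*33 - 74) = 1/(330 - 74) = 1/256 ≈ 0.0039063)
-5*(w + 3)*(-18) + J = -5*(6 + 3)*(-18) + 1/256 = -5*9*(-18) + 1/256 = -45*(-18) + 1/256 = 810 + 1/256 = 207361/256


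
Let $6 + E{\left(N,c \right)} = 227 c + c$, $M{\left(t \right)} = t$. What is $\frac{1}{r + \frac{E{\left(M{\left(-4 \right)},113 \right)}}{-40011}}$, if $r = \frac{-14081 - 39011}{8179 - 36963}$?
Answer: $\frac{95973052}{115237145} \approx 0.83283$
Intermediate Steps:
$E{\left(N,c \right)} = -6 + 228 c$ ($E{\left(N,c \right)} = -6 + \left(227 c + c\right) = -6 + 228 c$)
$r = \frac{13273}{7196}$ ($r = - \frac{53092}{-28784} = \left(-53092\right) \left(- \frac{1}{28784}\right) = \frac{13273}{7196} \approx 1.8445$)
$\frac{1}{r + \frac{E{\left(M{\left(-4 \right)},113 \right)}}{-40011}} = \frac{1}{\frac{13273}{7196} + \frac{-6 + 228 \cdot 113}{-40011}} = \frac{1}{\frac{13273}{7196} + \left(-6 + 25764\right) \left(- \frac{1}{40011}\right)} = \frac{1}{\frac{13273}{7196} + 25758 \left(- \frac{1}{40011}\right)} = \frac{1}{\frac{13273}{7196} - \frac{8586}{13337}} = \frac{1}{\frac{115237145}{95973052}} = \frac{95973052}{115237145}$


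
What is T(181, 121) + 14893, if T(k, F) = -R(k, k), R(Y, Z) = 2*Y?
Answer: 14531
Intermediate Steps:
T(k, F) = -2*k
T(181, 121) + 14893 = -2*181 + 14893 = -362 + 14893 = 14531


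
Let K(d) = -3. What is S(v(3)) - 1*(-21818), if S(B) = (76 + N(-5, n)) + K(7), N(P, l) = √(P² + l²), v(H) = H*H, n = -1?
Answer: 21891 + √26 ≈ 21896.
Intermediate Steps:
v(H) = H²
S(B) = 73 + √26 (S(B) = (76 + √((-5)² + (-1)²)) - 3 = (76 + √(25 + 1)) - 3 = (76 + √26) - 3 = 73 + √26)
S(v(3)) - 1*(-21818) = (73 + √26) - 1*(-21818) = (73 + √26) + 21818 = 21891 + √26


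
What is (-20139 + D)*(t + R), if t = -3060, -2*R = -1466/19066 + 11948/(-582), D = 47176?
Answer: -457475419540855/5548206 ≈ -8.2455e+7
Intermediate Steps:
R = 57163445/5548206 (R = -(-1466/19066 + 11948/(-582))/2 = -(-1466*1/19066 + 11948*(-1/582))/2 = -(-733/9533 - 5974/291)/2 = -½*(-57163445/2774103) = 57163445/5548206 ≈ 10.303)
(-20139 + D)*(t + R) = (-20139 + 47176)*(-3060 + 57163445/5548206) = 27037*(-16920346915/5548206) = -457475419540855/5548206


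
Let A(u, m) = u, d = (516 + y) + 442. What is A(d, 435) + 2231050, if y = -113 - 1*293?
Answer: 2231602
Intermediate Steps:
y = -406 (y = -113 - 293 = -406)
d = 552 (d = (516 - 406) + 442 = 110 + 442 = 552)
A(d, 435) + 2231050 = 552 + 2231050 = 2231602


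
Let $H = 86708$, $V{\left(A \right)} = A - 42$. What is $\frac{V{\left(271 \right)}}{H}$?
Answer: $\frac{229}{86708} \approx 0.002641$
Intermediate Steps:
$V{\left(A \right)} = -42 + A$ ($V{\left(A \right)} = A - 42 = -42 + A$)
$\frac{V{\left(271 \right)}}{H} = \frac{-42 + 271}{86708} = 229 \cdot \frac{1}{86708} = \frac{229}{86708}$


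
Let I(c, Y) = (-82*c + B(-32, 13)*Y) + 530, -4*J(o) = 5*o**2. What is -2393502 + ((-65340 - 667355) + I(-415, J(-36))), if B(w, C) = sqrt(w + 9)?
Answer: -3091637 - 1620*I*sqrt(23) ≈ -3.0916e+6 - 7769.3*I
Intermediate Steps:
B(w, C) = sqrt(9 + w)
J(o) = -5*o**2/4
I(c, Y) = 530 - 82*c + I*Y*sqrt(23) (I(c, Y) = (-82*c + sqrt(9 - 32)*Y) + 530 = (-82*c + sqrt(-23)*Y) + 530 = (-82*c + (I*sqrt(23))*Y) + 530 = (-82*c + I*Y*sqrt(23)) + 530 = 530 - 82*c + I*Y*sqrt(23))
-2393502 + ((-65340 - 667355) + I(-415, J(-36))) = -2393502 + ((-65340 - 667355) + (530 - 82*(-415) + I*(-5/4*(-36)**2)*sqrt(23))) = -2393502 + (-732695 + (530 + 34030 + I*(-5/4*1296)*sqrt(23))) = -2393502 + (-732695 + (530 + 34030 + I*(-1620)*sqrt(23))) = -2393502 + (-732695 + (530 + 34030 - 1620*I*sqrt(23))) = -2393502 + (-732695 + (34560 - 1620*I*sqrt(23))) = -2393502 + (-698135 - 1620*I*sqrt(23)) = -3091637 - 1620*I*sqrt(23)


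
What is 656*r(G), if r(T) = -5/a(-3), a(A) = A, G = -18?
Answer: 3280/3 ≈ 1093.3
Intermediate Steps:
r(T) = 5/3 (r(T) = -5/(-3) = -5*(-1/3) = 5/3)
656*r(G) = 656*(5/3) = 3280/3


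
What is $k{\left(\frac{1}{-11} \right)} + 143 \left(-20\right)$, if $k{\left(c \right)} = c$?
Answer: $- \frac{31461}{11} \approx -2860.1$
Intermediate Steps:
$k{\left(\frac{1}{-11} \right)} + 143 \left(-20\right) = \frac{1}{-11} + 143 \left(-20\right) = - \frac{1}{11} - 2860 = - \frac{31461}{11}$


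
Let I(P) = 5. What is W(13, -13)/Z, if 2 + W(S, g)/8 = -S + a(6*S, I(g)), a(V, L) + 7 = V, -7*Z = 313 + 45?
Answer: -1568/179 ≈ -8.7598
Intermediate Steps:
Z = -358/7 (Z = -(313 + 45)/7 = -1/7*358 = -358/7 ≈ -51.143)
a(V, L) = -7 + V
W(S, g) = -72 + 40*S (W(S, g) = -16 + 8*(-S + (-7 + 6*S)) = -16 + 8*(-7 + 5*S) = -16 + (-56 + 40*S) = -72 + 40*S)
W(13, -13)/Z = (-72 + 40*13)/(-358/7) = (-72 + 520)*(-7/358) = 448*(-7/358) = -1568/179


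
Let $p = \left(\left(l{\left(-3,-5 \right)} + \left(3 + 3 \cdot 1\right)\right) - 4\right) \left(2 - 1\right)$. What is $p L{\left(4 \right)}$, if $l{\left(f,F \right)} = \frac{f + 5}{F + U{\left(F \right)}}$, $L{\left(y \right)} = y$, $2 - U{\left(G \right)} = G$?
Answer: $12$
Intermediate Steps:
$U{\left(G \right)} = 2 - G$
$l{\left(f,F \right)} = \frac{5}{2} + \frac{f}{2}$ ($l{\left(f,F \right)} = \frac{f + 5}{F - \left(-2 + F\right)} = \frac{5 + f}{2} = \left(5 + f\right) \frac{1}{2} = \frac{5}{2} + \frac{f}{2}$)
$p = 3$ ($p = \left(\left(\left(\frac{5}{2} + \frac{1}{2} \left(-3\right)\right) + \left(3 + 3 \cdot 1\right)\right) - 4\right) \left(2 - 1\right) = \left(\left(\left(\frac{5}{2} - \frac{3}{2}\right) + \left(3 + 3\right)\right) - 4\right) 1 = \left(\left(1 + 6\right) - 4\right) 1 = \left(7 - 4\right) 1 = 3 \cdot 1 = 3$)
$p L{\left(4 \right)} = 3 \cdot 4 = 12$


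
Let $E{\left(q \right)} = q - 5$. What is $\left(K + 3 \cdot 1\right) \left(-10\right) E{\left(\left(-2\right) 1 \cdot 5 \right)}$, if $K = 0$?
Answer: $450$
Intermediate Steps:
$E{\left(q \right)} = -5 + q$ ($E{\left(q \right)} = q - 5 = -5 + q$)
$\left(K + 3 \cdot 1\right) \left(-10\right) E{\left(\left(-2\right) 1 \cdot 5 \right)} = \left(0 + 3 \cdot 1\right) \left(-10\right) \left(-5 + \left(-2\right) 1 \cdot 5\right) = \left(0 + 3\right) \left(-10\right) \left(-5 - 10\right) = 3 \left(-10\right) \left(-5 - 10\right) = \left(-30\right) \left(-15\right) = 450$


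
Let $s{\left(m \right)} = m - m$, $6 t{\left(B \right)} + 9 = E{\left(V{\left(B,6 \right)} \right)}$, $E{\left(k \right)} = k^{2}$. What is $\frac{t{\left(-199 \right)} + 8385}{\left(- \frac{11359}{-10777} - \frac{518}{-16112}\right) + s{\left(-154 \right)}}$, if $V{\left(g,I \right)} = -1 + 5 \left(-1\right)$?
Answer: $\frac{728372295924}{94299347} \approx 7724.0$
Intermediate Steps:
$V{\left(g,I \right)} = -6$ ($V{\left(g,I \right)} = -1 - 5 = -6$)
$t{\left(B \right)} = \frac{9}{2}$ ($t{\left(B \right)} = - \frac{3}{2} + \frac{\left(-6\right)^{2}}{6} = - \frac{3}{2} + \frac{1}{6} \cdot 36 = - \frac{3}{2} + 6 = \frac{9}{2}$)
$s{\left(m \right)} = 0$
$\frac{t{\left(-199 \right)} + 8385}{\left(- \frac{11359}{-10777} - \frac{518}{-16112}\right) + s{\left(-154 \right)}} = \frac{\frac{9}{2} + 8385}{\left(- \frac{11359}{-10777} - \frac{518}{-16112}\right) + 0} = \frac{16779}{2 \left(\left(\left(-11359\right) \left(- \frac{1}{10777}\right) - - \frac{259}{8056}\right) + 0\right)} = \frac{16779}{2 \left(\left(\frac{11359}{10777} + \frac{259}{8056}\right) + 0\right)} = \frac{16779}{2 \left(\frac{94299347}{86819512} + 0\right)} = \frac{16779}{2 \cdot \frac{94299347}{86819512}} = \frac{16779}{2} \cdot \frac{86819512}{94299347} = \frac{728372295924}{94299347}$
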